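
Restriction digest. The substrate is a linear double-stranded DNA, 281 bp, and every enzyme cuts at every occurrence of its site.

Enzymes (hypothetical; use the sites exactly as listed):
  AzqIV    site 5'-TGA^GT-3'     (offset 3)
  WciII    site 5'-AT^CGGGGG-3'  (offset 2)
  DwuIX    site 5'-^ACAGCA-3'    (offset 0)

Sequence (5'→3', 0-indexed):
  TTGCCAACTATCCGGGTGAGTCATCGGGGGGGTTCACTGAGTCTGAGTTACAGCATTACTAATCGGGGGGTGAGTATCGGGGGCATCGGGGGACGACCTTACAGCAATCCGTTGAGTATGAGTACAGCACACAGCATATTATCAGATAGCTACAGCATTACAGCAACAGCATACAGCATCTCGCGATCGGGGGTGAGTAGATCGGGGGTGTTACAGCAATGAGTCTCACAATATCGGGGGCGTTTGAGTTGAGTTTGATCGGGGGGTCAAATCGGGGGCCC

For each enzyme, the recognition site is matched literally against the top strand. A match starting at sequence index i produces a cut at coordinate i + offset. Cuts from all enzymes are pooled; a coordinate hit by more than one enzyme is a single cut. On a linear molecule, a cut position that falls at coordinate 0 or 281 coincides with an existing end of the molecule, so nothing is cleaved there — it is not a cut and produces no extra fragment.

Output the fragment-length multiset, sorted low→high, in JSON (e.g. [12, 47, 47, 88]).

[2,3,4,5,5,6,6,6,6,7,7,7,8,9,9,9,10,10,10,12,13,13,14,14,15,15,16,19,21]

Per-enzyme occurrences:
  AzqIV (TGAGT, off=3): starts [16, 37, 43, 70, 112, 118, 193, 219, 244, 249] → cuts [19, 40, 46, 73, 115, 121, 196, 222, 247, 252]
  WciII (ATCGGGGG, off=2): starts [22, 61, 75, 84, 185, 200, 232, 257, 270] → cuts [24, 63, 77, 86, 187, 202, 234, 259, 272]
  DwuIX (ACAGCA, off=0): starts [49, 100, 123, 130, 151, 159, 165, 172, 212] → cuts [49, 100, 123, 130, 151, 159, 165, 172, 212]

All cut coordinates (distinct, sorted): [19, 24, 40, 46, 49, 63, 73, 77, 86, 100, 115, 121, 123, 130, 151, 159, 165, 172, 187, 196, 202, 212, 222, 234, 247, 252, 259, 272]

Fragment lengths:
  [0,19): 19 bp
  [19,24): 5 bp
  [24,40): 16 bp
  [40,46): 6 bp
  [46,49): 3 bp
  [49,63): 14 bp
  [63,73): 10 bp
  [73,77): 4 bp
  [77,86): 9 bp
  [86,100): 14 bp
  [100,115): 15 bp
  [115,121): 6 bp
  [121,123): 2 bp
  [123,130): 7 bp
  [130,151): 21 bp
  [151,159): 8 bp
  [159,165): 6 bp
  [165,172): 7 bp
  [172,187): 15 bp
  [187,196): 9 bp
  [196,202): 6 bp
  [202,212): 10 bp
  [212,222): 10 bp
  [222,234): 12 bp
  [234,247): 13 bp
  [247,252): 5 bp
  [252,259): 7 bp
  [259,272): 13 bp
  [272,281): 9 bp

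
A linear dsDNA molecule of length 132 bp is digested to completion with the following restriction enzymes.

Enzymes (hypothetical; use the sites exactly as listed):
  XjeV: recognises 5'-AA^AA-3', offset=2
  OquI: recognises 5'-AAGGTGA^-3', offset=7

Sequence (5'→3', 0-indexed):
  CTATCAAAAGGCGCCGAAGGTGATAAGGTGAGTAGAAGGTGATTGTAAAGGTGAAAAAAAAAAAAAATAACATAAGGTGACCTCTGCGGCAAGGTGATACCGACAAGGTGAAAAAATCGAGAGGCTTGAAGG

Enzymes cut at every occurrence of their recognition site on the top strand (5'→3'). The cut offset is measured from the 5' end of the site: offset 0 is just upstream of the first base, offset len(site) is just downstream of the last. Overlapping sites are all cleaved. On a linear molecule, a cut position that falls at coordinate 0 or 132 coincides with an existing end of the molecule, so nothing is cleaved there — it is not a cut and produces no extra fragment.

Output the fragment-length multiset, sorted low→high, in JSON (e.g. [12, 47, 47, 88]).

Site scan:
  XjeV AAAA/2: at [5, 53, 54, 55, 56, 57, 58, 59, 60, 61, 62, 63, 110, 111, 112] ⇒ [7, 55, 56, 57, 58, 59, 60, 61, 62, 63, 64, 65, 112, 113, 114]
  OquI AAGGTGA/7: at [16, 24, 35, 47, 73, 90, 104] ⇒ [23, 31, 42, 54, 80, 97, 111]

Pooled cuts: [7, 23, 31, 42, 54, 55, 56, 57, 58, 59, 60, 61, 62, 63, 64, 65, 80, 97, 111, 112, 113, 114]

Fragment lengths:
  [0,7): 7 bp
  [7,23): 16 bp
  [23,31): 8 bp
  [31,42): 11 bp
  [42,54): 12 bp
  [54,55): 1 bp
  [55,56): 1 bp
  [56,57): 1 bp
  [57,58): 1 bp
  [58,59): 1 bp
  [59,60): 1 bp
  [60,61): 1 bp
  [61,62): 1 bp
  [62,63): 1 bp
  [63,64): 1 bp
  [64,65): 1 bp
  [65,80): 15 bp
  [80,97): 17 bp
  [97,111): 14 bp
  [111,112): 1 bp
  [112,113): 1 bp
  [113,114): 1 bp
  [114,132): 18 bp

[1,1,1,1,1,1,1,1,1,1,1,1,1,1,7,8,11,12,14,15,16,17,18]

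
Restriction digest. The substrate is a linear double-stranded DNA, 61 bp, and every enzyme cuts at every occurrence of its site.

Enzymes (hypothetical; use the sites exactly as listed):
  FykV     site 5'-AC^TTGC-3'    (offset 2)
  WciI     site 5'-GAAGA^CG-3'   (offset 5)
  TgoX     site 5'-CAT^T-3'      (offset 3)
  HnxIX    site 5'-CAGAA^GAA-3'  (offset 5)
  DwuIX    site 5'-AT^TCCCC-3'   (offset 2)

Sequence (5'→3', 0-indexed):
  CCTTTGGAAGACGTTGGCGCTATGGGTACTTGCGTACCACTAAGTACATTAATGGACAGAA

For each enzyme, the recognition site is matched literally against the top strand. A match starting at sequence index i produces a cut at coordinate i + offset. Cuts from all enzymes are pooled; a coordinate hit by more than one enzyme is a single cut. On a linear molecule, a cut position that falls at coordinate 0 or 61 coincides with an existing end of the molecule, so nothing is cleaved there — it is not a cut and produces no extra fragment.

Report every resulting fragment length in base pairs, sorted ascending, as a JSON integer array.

Site scan:
  FykV (ACTTGC, off=2): starts [27] → cuts [29]
  WciI (GAAGACG, off=5): starts [6] → cuts [11]
  TgoX (CATT, off=3): starts [46] → cuts [49]
  HnxIX (CAGAAGAA, off=5): no sites
  DwuIX (ATTCCCC, off=2): no sites

Pooled cuts: [11, 29, 49]

Fragments:
  [0,11): 11 bp
  [11,29): 18 bp
  [29,49): 20 bp
  [49,61): 12 bp

[11,12,18,20]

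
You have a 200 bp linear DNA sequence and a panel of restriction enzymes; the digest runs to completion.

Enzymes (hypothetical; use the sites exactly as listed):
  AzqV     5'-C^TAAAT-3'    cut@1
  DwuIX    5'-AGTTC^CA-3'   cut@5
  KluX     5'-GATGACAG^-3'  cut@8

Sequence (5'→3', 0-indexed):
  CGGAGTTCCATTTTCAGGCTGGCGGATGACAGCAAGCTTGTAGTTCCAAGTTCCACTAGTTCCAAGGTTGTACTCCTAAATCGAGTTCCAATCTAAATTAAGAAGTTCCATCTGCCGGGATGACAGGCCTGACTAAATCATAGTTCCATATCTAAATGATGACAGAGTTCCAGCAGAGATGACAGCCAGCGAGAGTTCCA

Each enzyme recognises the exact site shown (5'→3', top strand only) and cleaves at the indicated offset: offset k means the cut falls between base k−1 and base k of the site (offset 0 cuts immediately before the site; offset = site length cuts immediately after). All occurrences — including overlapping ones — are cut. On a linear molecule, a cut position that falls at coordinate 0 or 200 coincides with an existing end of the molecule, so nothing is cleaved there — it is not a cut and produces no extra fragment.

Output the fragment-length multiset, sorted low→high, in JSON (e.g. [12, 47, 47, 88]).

[2,5,5,6,7,7,8,9,12,13,13,13,14,14,15,15,18,24]

Site scan:
  AzqV (CTAAAT, off=1): starts [75, 92, 132, 151] → cuts [76, 93, 133, 152]
  DwuIX (AGTTCCA, off=5): starts [3, 41, 48, 57, 83, 103, 141, 165, 193] → cuts [8, 46, 53, 62, 88, 108, 146, 170, 198]
  KluX (GATGACAG, off=8): starts [24, 118, 157, 177] → cuts [32, 126, 165, 185]

All cut coordinates (distinct, sorted): [8, 32, 46, 53, 62, 76, 88, 93, 108, 126, 133, 146, 152, 165, 170, 185, 198]

Fragment lengths:
  [0,8): 8 bp
  [8,32): 24 bp
  [32,46): 14 bp
  [46,53): 7 bp
  [53,62): 9 bp
  [62,76): 14 bp
  [76,88): 12 bp
  [88,93): 5 bp
  [93,108): 15 bp
  [108,126): 18 bp
  [126,133): 7 bp
  [133,146): 13 bp
  [146,152): 6 bp
  [152,165): 13 bp
  [165,170): 5 bp
  [170,185): 15 bp
  [185,198): 13 bp
  [198,200): 2 bp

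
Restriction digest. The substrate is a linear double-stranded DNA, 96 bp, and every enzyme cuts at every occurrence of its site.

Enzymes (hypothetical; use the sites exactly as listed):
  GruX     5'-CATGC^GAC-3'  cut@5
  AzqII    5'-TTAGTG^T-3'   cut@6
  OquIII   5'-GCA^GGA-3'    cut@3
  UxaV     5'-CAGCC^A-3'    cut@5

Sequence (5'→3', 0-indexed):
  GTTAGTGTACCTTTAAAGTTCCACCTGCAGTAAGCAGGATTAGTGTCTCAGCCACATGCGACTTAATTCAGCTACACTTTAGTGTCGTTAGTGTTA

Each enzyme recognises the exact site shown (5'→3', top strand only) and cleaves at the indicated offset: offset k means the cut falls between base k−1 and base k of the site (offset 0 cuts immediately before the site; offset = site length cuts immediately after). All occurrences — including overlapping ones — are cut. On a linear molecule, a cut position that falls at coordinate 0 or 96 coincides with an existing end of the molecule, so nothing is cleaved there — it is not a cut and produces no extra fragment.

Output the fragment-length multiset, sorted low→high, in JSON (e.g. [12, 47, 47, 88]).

[3,6,7,8,9,9,25,29]

Scan for sites:
  GruX (CATGCGAC, off=5): starts [54] → cuts [59]
  AzqII (TTAGTGT, off=6): starts [1, 39, 78, 87] → cuts [7, 45, 84, 93]
  OquIII (GCAGGA, off=3): starts [33] → cuts [36]
  UxaV (CAGCCA, off=5): starts [48] → cuts [53]

All cut coordinates (distinct, sorted): [7, 36, 45, 53, 59, 84, 93]

Fragment lengths:
  [0,7): 7 bp
  [7,36): 29 bp
  [36,45): 9 bp
  [45,53): 8 bp
  [53,59): 6 bp
  [59,84): 25 bp
  [84,93): 9 bp
  [93,96): 3 bp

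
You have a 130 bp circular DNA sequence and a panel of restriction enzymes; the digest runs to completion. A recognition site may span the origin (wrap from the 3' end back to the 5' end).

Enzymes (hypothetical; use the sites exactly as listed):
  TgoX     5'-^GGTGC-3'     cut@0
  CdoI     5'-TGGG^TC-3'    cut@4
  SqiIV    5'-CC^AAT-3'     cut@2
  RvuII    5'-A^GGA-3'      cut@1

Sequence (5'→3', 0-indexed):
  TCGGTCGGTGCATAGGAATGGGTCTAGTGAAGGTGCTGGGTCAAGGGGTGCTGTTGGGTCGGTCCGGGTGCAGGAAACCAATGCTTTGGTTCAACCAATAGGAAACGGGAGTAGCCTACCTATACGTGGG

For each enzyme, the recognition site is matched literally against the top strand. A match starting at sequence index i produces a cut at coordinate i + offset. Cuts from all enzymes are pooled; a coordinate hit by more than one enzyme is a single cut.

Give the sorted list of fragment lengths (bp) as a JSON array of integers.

Scan for sites:
  TgoX GGTGC/0: at [6, 31, 46, 66] ⇒ [6, 31, 46, 66]
  CdoI TGGGTC/4: at [18, 36, 54, 126] ⇒ [0, 22, 40, 58]
  SqiIV CCAAT/2: at [77, 94] ⇒ [79, 96]
  RvuII AGGA/1: at [13, 71, 99] ⇒ [14, 72, 100]

Pooled cuts: [0, 6, 14, 22, 31, 40, 46, 58, 66, 72, 79, 96, 100]

Fragment lengths:
  0→6: 6 bp
  6→14: 8 bp
  14→22: 8 bp
  22→31: 9 bp
  31→40: 9 bp
  40→46: 6 bp
  46→58: 12 bp
  58→66: 8 bp
  66→72: 6 bp
  72→79: 7 bp
  79→96: 17 bp
  96→100: 4 bp
  100→0 (wrap): 130-100+0 = 30 bp

[4,6,6,6,7,8,8,8,9,9,12,17,30]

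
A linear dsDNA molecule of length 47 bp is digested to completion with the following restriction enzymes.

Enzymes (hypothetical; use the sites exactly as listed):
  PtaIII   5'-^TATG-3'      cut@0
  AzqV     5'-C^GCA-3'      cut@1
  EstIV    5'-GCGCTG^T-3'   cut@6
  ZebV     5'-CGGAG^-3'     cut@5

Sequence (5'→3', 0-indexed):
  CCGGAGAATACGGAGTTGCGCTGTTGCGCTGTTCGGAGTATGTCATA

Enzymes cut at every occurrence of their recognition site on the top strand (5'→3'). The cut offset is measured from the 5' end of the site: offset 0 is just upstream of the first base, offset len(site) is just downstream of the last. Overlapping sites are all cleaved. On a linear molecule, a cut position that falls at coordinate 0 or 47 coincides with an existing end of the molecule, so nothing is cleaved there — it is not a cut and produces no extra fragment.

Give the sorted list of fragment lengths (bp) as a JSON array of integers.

Per-enzyme occurrences:
  PtaIII (TATG, off=0): starts [38] → cuts [38]
  AzqV (CGCA, off=1): no sites
  EstIV (GCGCTGT, off=6): starts [17, 25] → cuts [23, 31]
  ZebV (CGGAG, off=5): starts [1, 10, 33] → cuts [6, 15, 38]

Pooled cuts: [6, 15, 23, 31, 38]

Fragments:
  [0,6): 6 bp
  [6,15): 9 bp
  [15,23): 8 bp
  [23,31): 8 bp
  [31,38): 7 bp
  [38,47): 9 bp

[6,7,8,8,9,9]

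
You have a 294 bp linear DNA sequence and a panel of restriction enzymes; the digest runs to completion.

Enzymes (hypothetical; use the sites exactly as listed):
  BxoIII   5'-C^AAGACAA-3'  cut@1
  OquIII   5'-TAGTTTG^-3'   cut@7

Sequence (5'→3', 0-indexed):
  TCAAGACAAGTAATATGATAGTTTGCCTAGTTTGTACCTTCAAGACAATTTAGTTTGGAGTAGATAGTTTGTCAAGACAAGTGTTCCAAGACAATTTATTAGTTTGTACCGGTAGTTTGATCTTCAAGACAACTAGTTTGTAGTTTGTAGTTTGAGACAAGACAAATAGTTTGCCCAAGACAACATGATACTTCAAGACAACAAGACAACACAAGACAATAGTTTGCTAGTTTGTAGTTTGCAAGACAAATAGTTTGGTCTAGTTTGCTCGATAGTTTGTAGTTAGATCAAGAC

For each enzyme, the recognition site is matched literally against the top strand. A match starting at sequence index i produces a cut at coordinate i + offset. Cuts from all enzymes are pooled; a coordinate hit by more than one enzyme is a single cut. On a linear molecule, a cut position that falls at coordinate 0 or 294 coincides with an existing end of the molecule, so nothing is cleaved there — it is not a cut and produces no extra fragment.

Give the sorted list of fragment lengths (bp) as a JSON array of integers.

[1,2,2,3,4,6,7,7,7,7,8,8,9,10,10,12,13,14,14,14,15,15,15,15,16,18,19,23]

Per-enzyme occurrences:
  BxoIII (CAAGACAA, off=1): starts [1, 40, 72, 86, 124, 157, 175, 193, 201, 211, 241] → cuts [2, 41, 73, 87, 125, 158, 176, 194, 202, 212, 242]
  OquIII (TAGTTTG, off=7): starts [18, 27, 50, 64, 99, 112, 133, 140, 147, 166, 219, 227, 234, 250, 260, 272] → cuts [25, 34, 57, 71, 106, 119, 140, 147, 154, 173, 226, 234, 241, 257, 267, 279]

Pooled cuts: [2, 25, 34, 41, 57, 71, 73, 87, 106, 119, 125, 140, 147, 154, 158, 173, 176, 194, 202, 212, 226, 234, 241, 242, 257, 267, 279]

Fragments:
  [0,2): 2 bp
  [2,25): 23 bp
  [25,34): 9 bp
  [34,41): 7 bp
  [41,57): 16 bp
  [57,71): 14 bp
  [71,73): 2 bp
  [73,87): 14 bp
  [87,106): 19 bp
  [106,119): 13 bp
  [119,125): 6 bp
  [125,140): 15 bp
  [140,147): 7 bp
  [147,154): 7 bp
  [154,158): 4 bp
  [158,173): 15 bp
  [173,176): 3 bp
  [176,194): 18 bp
  [194,202): 8 bp
  [202,212): 10 bp
  [212,226): 14 bp
  [226,234): 8 bp
  [234,241): 7 bp
  [241,242): 1 bp
  [242,257): 15 bp
  [257,267): 10 bp
  [267,279): 12 bp
  [279,294): 15 bp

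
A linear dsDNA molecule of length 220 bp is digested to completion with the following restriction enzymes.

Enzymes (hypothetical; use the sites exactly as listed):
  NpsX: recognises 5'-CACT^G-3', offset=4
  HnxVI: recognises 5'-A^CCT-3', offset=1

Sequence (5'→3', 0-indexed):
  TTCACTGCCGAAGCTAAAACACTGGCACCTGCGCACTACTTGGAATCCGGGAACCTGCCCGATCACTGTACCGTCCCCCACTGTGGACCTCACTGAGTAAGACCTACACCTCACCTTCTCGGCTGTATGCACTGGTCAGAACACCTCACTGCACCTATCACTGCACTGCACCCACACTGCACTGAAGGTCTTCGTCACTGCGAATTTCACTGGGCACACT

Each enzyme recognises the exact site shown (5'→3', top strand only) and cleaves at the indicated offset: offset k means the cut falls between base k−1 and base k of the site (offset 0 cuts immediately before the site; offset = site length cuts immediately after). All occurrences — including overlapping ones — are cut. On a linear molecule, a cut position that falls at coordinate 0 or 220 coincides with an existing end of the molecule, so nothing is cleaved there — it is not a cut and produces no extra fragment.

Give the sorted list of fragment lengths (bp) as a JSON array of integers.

[3,4,5,5,5,5,6,6,7,7,8,9,9,10,11,12,14,15,16,17,20,26]

Scan for sites:
  NpsX CACTG/4: at [2, 19, 63, 78, 90, 129, 146, 158, 163, 174, 179, 195, 207] ⇒ [6, 23, 67, 82, 94, 133, 150, 162, 167, 178, 183, 199, 211]
  HnxVI ACCT/1: at [26, 52, 86, 101, 107, 112, 142, 152] ⇒ [27, 53, 87, 102, 108, 113, 143, 153]

Pooled cuts: [6, 23, 27, 53, 67, 82, 87, 94, 102, 108, 113, 133, 143, 150, 153, 162, 167, 178, 183, 199, 211]

Fragments:
  [0,6): 6 bp
  [6,23): 17 bp
  [23,27): 4 bp
  [27,53): 26 bp
  [53,67): 14 bp
  [67,82): 15 bp
  [82,87): 5 bp
  [87,94): 7 bp
  [94,102): 8 bp
  [102,108): 6 bp
  [108,113): 5 bp
  [113,133): 20 bp
  [133,143): 10 bp
  [143,150): 7 bp
  [150,153): 3 bp
  [153,162): 9 bp
  [162,167): 5 bp
  [167,178): 11 bp
  [178,183): 5 bp
  [183,199): 16 bp
  [199,211): 12 bp
  [211,220): 9 bp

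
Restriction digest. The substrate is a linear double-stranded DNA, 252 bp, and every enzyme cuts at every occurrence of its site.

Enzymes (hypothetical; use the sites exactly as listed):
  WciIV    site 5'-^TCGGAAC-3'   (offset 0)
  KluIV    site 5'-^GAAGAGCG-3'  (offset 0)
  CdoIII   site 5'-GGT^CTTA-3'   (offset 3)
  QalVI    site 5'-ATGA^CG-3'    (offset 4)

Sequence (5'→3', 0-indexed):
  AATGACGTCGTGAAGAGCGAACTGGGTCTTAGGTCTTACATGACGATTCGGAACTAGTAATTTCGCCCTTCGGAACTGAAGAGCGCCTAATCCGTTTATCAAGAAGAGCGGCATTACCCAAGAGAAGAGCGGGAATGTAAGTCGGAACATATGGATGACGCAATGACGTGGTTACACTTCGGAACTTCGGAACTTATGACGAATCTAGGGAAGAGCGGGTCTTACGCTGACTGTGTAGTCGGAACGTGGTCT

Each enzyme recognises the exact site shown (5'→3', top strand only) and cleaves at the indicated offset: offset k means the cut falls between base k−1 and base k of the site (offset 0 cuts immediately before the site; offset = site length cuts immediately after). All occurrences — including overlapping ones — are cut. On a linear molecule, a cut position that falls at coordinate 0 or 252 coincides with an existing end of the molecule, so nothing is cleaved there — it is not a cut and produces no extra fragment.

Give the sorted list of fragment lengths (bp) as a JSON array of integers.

[4,5,6,7,8,8,8,9,10,11,12,13,14,16,17,18,18,21,22,25]

Site scan:
  WciIV (TCGGAAC, off=0): starts [47, 69, 141, 178, 186, 238] → cuts [47, 69, 141, 178, 186, 238]
  KluIV (GAAGAGCG, off=0): starts [11, 77, 102, 123, 209] → cuts [11, 77, 102, 123, 209]
  CdoIII (GGTCTTA, off=3): starts [24, 31, 217] → cuts [27, 34, 220]
  QalVI (ATGACG, off=4): starts [1, 39, 154, 162, 195] → cuts [5, 43, 158, 166, 199]

All cut coordinates (distinct, sorted): [5, 11, 27, 34, 43, 47, 69, 77, 102, 123, 141, 158, 166, 178, 186, 199, 209, 220, 238]

Fragment lengths:
  [0,5): 5 bp
  [5,11): 6 bp
  [11,27): 16 bp
  [27,34): 7 bp
  [34,43): 9 bp
  [43,47): 4 bp
  [47,69): 22 bp
  [69,77): 8 bp
  [77,102): 25 bp
  [102,123): 21 bp
  [123,141): 18 bp
  [141,158): 17 bp
  [158,166): 8 bp
  [166,178): 12 bp
  [178,186): 8 bp
  [186,199): 13 bp
  [199,209): 10 bp
  [209,220): 11 bp
  [220,238): 18 bp
  [238,252): 14 bp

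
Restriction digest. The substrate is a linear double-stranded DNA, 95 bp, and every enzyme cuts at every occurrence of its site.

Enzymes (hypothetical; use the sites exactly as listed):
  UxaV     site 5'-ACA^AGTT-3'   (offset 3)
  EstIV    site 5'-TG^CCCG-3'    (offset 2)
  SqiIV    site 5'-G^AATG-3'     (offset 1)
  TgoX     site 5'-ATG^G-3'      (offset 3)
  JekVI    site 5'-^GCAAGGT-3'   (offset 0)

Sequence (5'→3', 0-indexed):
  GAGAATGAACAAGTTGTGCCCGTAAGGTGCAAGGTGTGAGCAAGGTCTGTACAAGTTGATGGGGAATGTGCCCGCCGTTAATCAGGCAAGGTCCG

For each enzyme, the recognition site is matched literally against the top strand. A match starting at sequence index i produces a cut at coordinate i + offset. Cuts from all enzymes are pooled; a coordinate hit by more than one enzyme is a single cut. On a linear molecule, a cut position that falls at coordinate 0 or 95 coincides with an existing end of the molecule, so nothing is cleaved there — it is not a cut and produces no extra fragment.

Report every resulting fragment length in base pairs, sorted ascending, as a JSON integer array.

[3,3,6,7,8,8,10,10,11,14,15]

Site scan:
  UxaV (ACAAGTT, off=3): starts [8, 50] → cuts [11, 53]
  EstIV (TGCCCG, off=2): starts [16, 68] → cuts [18, 70]
  SqiIV (GAATG, off=1): starts [2, 63] → cuts [3, 64]
  TgoX (ATGG, off=3): starts [58] → cuts [61]
  JekVI (GCAAGGT, off=0): starts [28, 39, 85] → cuts [28, 39, 85]

All cut coordinates (distinct, sorted): [3, 11, 18, 28, 39, 53, 61, 64, 70, 85]

Fragment lengths:
  [0,3): 3 bp
  [3,11): 8 bp
  [11,18): 7 bp
  [18,28): 10 bp
  [28,39): 11 bp
  [39,53): 14 bp
  [53,61): 8 bp
  [61,64): 3 bp
  [64,70): 6 bp
  [70,85): 15 bp
  [85,95): 10 bp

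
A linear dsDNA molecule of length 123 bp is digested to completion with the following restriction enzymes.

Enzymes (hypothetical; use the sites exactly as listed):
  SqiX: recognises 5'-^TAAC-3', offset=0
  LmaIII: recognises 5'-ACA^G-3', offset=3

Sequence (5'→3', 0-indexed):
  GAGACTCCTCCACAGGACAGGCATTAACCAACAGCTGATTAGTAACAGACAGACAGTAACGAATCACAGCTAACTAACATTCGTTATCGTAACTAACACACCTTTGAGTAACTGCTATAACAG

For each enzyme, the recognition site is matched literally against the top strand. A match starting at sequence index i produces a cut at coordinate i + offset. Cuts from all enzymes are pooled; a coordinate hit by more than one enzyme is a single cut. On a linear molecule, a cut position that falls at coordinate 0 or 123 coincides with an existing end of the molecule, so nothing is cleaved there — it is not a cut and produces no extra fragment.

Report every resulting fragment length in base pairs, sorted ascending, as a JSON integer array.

Scan for sites:
  SqiX TAAC/0: at [24, 42, 56, 70, 74, 89, 93, 108, 117] ⇒ [24, 42, 56, 70, 74, 89, 93, 108, 117]
  LmaIII ACAG/3: at [11, 16, 30, 44, 48, 52, 65, 119] ⇒ [14, 19, 33, 47, 51, 55, 68, 122]

All cut coordinates (distinct, sorted): [14, 19, 24, 33, 42, 47, 51, 55, 56, 68, 70, 74, 89, 93, 108, 117, 122]

Fragments:
  [0,14): 14 bp
  [14,19): 5 bp
  [19,24): 5 bp
  [24,33): 9 bp
  [33,42): 9 bp
  [42,47): 5 bp
  [47,51): 4 bp
  [51,55): 4 bp
  [55,56): 1 bp
  [56,68): 12 bp
  [68,70): 2 bp
  [70,74): 4 bp
  [74,89): 15 bp
  [89,93): 4 bp
  [93,108): 15 bp
  [108,117): 9 bp
  [117,122): 5 bp
  [122,123): 1 bp

[1,1,2,4,4,4,4,5,5,5,5,9,9,9,12,14,15,15]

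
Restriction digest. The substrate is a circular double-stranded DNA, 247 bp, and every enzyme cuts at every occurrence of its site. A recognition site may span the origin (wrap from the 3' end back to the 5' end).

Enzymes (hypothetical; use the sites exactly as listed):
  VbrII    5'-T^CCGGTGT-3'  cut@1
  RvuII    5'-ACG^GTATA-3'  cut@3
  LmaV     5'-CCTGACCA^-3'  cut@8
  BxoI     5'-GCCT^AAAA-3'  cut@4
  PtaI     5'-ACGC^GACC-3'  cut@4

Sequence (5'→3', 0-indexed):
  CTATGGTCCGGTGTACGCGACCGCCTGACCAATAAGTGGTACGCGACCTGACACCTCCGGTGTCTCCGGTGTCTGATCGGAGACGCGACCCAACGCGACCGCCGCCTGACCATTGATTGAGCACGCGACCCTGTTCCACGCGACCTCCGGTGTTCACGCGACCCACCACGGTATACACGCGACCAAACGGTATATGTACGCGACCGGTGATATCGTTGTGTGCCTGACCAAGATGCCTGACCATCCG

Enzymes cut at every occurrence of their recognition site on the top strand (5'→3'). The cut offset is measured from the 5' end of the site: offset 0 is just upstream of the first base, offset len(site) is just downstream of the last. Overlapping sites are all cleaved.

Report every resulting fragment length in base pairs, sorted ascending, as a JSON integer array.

Scan for sites:
  VbrII (TCCGGTGT, off=1): starts [6, 55, 64, 145] → cuts [7, 56, 65, 146]
  RvuII (ACGGTATA, off=3): starts [167, 186] → cuts [170, 189]
  LmaV (CCTGACCA, off=8): starts [23, 104, 222, 235] → cuts [31, 112, 230, 243]
  BxoI (GCCTAAAA, off=4): no sites
  PtaI (ACGCGACC, off=4): starts [14, 40, 82, 92, 122, 137, 155, 176, 197] → cuts [18, 44, 86, 96, 126, 141, 159, 180, 201]

All cut coordinates (distinct, sorted): [7, 18, 31, 44, 56, 65, 86, 96, 112, 126, 141, 146, 159, 170, 180, 189, 201, 230, 243]

Fragment lengths:
  7→18: 11 bp
  18→31: 13 bp
  31→44: 13 bp
  44→56: 12 bp
  56→65: 9 bp
  65→86: 21 bp
  86→96: 10 bp
  96→112: 16 bp
  112→126: 14 bp
  126→141: 15 bp
  141→146: 5 bp
  146→159: 13 bp
  159→170: 11 bp
  170→180: 10 bp
  180→189: 9 bp
  189→201: 12 bp
  201→230: 29 bp
  230→243: 13 bp
  243→7 (wrap): 247-243+7 = 11 bp

[5,9,9,10,10,11,11,11,12,12,13,13,13,13,14,15,16,21,29]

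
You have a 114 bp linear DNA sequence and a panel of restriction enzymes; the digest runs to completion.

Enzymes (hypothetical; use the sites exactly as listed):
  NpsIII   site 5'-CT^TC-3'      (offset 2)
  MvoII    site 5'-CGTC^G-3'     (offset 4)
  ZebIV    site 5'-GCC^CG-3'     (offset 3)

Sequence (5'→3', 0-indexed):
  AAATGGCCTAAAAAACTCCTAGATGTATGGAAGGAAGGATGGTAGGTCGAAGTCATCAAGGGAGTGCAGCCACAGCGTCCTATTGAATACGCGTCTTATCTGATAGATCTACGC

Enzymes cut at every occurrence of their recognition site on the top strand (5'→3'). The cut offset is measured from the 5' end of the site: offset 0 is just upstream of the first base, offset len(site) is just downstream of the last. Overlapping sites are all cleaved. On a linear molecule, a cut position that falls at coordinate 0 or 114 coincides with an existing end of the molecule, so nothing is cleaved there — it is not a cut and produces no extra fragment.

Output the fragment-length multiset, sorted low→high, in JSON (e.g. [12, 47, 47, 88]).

Scan for sites:
  NpsIII (CTTC, off=2): no sites
  MvoII (CGTCG, off=4): no sites
  ZebIV (GCCCG, off=3): no sites

Pooled cuts: ∅

Fragment lengths:
  no cuts → one linear fragment of 114 bp

[114]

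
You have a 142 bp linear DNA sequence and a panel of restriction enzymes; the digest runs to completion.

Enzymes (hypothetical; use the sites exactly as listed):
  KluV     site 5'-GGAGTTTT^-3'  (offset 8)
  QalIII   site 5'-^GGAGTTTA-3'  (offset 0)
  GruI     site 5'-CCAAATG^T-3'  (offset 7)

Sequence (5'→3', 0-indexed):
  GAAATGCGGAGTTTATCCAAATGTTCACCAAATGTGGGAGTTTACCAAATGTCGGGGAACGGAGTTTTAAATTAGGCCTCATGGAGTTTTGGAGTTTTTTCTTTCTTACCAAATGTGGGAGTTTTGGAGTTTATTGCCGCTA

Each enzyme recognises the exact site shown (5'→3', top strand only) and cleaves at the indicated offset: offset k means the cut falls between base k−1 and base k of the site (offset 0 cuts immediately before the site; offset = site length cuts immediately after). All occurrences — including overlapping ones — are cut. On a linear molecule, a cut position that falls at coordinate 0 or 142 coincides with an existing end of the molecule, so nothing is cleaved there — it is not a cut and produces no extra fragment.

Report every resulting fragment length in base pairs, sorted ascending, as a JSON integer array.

[2,7,8,10,11,15,16,17,17,17,22]

Site scan:
  KluV GGAGTTTT/8: at [60, 82, 90, 117] ⇒ [68, 90, 98, 125]
  QalIII GGAGTTTA/0: at [7, 36, 125] ⇒ [7, 36, 125]
  GruI CCAAATGT/7: at [16, 27, 44, 108] ⇒ [23, 34, 51, 115]

All cut coordinates (distinct, sorted): [7, 23, 34, 36, 51, 68, 90, 98, 115, 125]

Fragment lengths:
  [0,7): 7 bp
  [7,23): 16 bp
  [23,34): 11 bp
  [34,36): 2 bp
  [36,51): 15 bp
  [51,68): 17 bp
  [68,90): 22 bp
  [90,98): 8 bp
  [98,115): 17 bp
  [115,125): 10 bp
  [125,142): 17 bp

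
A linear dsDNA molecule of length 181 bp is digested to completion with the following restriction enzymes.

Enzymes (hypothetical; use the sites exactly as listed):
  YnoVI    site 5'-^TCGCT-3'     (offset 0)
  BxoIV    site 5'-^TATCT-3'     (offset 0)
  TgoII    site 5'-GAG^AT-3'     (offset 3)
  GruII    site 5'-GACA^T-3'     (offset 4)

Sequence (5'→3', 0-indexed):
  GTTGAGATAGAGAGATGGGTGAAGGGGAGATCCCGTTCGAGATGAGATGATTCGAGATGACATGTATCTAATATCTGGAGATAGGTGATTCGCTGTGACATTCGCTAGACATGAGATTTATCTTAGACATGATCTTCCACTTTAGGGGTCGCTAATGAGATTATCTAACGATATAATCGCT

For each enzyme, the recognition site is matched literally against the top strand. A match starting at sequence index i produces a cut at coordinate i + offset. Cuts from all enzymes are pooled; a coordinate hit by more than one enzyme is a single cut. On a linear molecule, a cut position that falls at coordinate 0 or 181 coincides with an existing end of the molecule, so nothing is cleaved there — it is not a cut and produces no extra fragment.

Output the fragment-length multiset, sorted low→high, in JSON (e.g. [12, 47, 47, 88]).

[1,2,2,3,4,5,5,6,6,7,8,9,9,10,10,11,11,11,12,15,15,19]

Scan for sites:
  YnoVI (TCGCT, off=0): starts [89, 101, 148, 176] → cuts [89, 101, 148, 176]
  BxoIV (TATCT, off=0): starts [64, 71, 118, 161] → cuts [64, 71, 118, 161]
  TgoII (GAGAT, off=3): starts [3, 11, 26, 38, 43, 53, 77, 112, 156] → cuts [6, 14, 29, 41, 46, 56, 80, 115, 159]
  GruII (GACAT, off=4): starts [58, 96, 107, 125] → cuts [62, 100, 111, 129]

All cut coordinates (distinct, sorted): [6, 14, 29, 41, 46, 56, 62, 64, 71, 80, 89, 100, 101, 111, 115, 118, 129, 148, 159, 161, 176]

Fragments:
  [0,6): 6 bp
  [6,14): 8 bp
  [14,29): 15 bp
  [29,41): 12 bp
  [41,46): 5 bp
  [46,56): 10 bp
  [56,62): 6 bp
  [62,64): 2 bp
  [64,71): 7 bp
  [71,80): 9 bp
  [80,89): 9 bp
  [89,100): 11 bp
  [100,101): 1 bp
  [101,111): 10 bp
  [111,115): 4 bp
  [115,118): 3 bp
  [118,129): 11 bp
  [129,148): 19 bp
  [148,159): 11 bp
  [159,161): 2 bp
  [161,176): 15 bp
  [176,181): 5 bp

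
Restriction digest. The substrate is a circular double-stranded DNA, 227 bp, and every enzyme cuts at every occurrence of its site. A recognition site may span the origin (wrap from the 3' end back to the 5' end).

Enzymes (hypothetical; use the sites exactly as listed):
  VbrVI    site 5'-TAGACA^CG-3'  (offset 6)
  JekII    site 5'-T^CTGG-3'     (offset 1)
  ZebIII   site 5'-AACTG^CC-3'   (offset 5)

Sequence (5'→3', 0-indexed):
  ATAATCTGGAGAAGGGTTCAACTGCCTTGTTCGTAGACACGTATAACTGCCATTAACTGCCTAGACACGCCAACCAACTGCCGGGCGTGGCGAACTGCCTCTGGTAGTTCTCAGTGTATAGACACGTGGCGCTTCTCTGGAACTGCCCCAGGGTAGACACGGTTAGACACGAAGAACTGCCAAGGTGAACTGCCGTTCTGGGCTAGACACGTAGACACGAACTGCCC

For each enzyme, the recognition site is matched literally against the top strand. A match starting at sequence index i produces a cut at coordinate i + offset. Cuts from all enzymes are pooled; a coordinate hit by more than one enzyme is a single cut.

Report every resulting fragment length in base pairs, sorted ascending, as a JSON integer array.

[3,5,7,8,8,8,9,10,10,10,10,12,12,13,13,14,15,17,19,24]

Scan for sites:
  VbrVI TAGACACG/6: at [33, 61, 118, 153, 163, 203, 211] ⇒ [39, 67, 124, 159, 169, 209, 217]
  JekII TCTGG/1: at [4, 99, 135, 196] ⇒ [5, 100, 136, 197]
  ZebIII AACTGCC/5: at [19, 44, 54, 75, 92, 140, 174, 187, 219] ⇒ [24, 49, 59, 80, 97, 145, 179, 192, 224]

Pooled cuts: [5, 24, 39, 49, 59, 67, 80, 97, 100, 124, 136, 145, 159, 169, 179, 192, 197, 209, 217, 224]

Fragment lengths:
  5→24: 19 bp
  24→39: 15 bp
  39→49: 10 bp
  49→59: 10 bp
  59→67: 8 bp
  67→80: 13 bp
  80→97: 17 bp
  97→100: 3 bp
  100→124: 24 bp
  124→136: 12 bp
  136→145: 9 bp
  145→159: 14 bp
  159→169: 10 bp
  169→179: 10 bp
  179→192: 13 bp
  192→197: 5 bp
  197→209: 12 bp
  209→217: 8 bp
  217→224: 7 bp
  224→5 (wrap): 227-224+5 = 8 bp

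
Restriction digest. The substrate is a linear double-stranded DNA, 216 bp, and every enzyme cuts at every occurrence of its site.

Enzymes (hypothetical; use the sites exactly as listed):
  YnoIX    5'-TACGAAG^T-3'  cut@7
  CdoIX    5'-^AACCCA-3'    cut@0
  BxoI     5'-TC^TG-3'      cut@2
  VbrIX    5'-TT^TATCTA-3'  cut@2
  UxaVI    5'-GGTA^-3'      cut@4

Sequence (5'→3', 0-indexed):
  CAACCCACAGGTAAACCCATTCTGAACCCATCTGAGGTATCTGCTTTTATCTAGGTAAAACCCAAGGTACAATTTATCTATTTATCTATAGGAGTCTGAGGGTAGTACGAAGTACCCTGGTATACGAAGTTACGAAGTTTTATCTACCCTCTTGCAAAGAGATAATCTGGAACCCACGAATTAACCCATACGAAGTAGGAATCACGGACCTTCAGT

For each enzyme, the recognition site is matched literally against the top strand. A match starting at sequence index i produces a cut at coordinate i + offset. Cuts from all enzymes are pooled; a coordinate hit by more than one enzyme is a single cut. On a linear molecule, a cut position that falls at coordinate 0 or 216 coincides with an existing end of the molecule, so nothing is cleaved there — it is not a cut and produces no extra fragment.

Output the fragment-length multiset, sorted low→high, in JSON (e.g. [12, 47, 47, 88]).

[1,1,2,2,3,3,5,6,7,7,8,8,8,8,8,9,10,10,11,12,12,13,14,21,27]

Per-enzyme occurrences:
  YnoIX (TACGAAGT, off=7): starts [105, 122, 130, 188] → cuts [112, 129, 137, 195]
  CdoIX (AACCCA, off=0): starts [1, 13, 24, 58, 170, 182] → cuts [1, 13, 24, 58, 170, 182]
  BxoI (TCTG, off=2): starts [20, 30, 39, 94, 165] → cuts [22, 32, 41, 96, 167]
  VbrIX (TTTATCTA, off=2): starts [45, 72, 80, 138] → cuts [47, 74, 82, 140]
  UxaVI (GGTA, off=4): starts [9, 35, 53, 65, 100, 118] → cuts [13, 39, 57, 69, 104, 122]

All cut coordinates (distinct, sorted): [1, 13, 22, 24, 32, 39, 41, 47, 57, 58, 69, 74, 82, 96, 104, 112, 122, 129, 137, 140, 167, 170, 182, 195]

Fragments:
  [0,1): 1 bp
  [1,13): 12 bp
  [13,22): 9 bp
  [22,24): 2 bp
  [24,32): 8 bp
  [32,39): 7 bp
  [39,41): 2 bp
  [41,47): 6 bp
  [47,57): 10 bp
  [57,58): 1 bp
  [58,69): 11 bp
  [69,74): 5 bp
  [74,82): 8 bp
  [82,96): 14 bp
  [96,104): 8 bp
  [104,112): 8 bp
  [112,122): 10 bp
  [122,129): 7 bp
  [129,137): 8 bp
  [137,140): 3 bp
  [140,167): 27 bp
  [167,170): 3 bp
  [170,182): 12 bp
  [182,195): 13 bp
  [195,216): 21 bp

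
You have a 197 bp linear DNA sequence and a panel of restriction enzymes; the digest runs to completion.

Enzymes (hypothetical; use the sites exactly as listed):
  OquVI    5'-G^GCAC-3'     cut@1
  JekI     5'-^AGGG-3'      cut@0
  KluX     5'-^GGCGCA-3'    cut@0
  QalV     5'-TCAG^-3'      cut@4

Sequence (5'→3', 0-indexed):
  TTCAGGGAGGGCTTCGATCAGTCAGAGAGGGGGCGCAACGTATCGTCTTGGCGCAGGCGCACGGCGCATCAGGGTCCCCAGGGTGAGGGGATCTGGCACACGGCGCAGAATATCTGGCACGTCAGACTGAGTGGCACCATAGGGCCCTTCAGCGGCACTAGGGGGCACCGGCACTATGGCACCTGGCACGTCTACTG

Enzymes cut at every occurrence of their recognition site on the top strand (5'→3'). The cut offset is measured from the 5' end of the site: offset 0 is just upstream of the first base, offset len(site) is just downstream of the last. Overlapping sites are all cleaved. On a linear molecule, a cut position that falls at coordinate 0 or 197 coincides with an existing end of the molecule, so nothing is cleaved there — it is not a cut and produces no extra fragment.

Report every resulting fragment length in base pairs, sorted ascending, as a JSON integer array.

Per-enzyme occurrences:
  OquVI (GGCAC, off=1): starts [94, 115, 132, 153, 163, 169, 177, 184] → cuts [95, 116, 133, 154, 164, 170, 178, 185]
  JekI (AGGG, off=0): starts [3, 7, 27, 70, 79, 85, 140, 159] → cuts [3, 7, 27, 70, 79, 85, 140, 159]
  KluX (GGCGCA, off=0): starts [31, 49, 55, 62, 101] → cuts [31, 49, 55, 62, 101]
  QalV (TCAG, off=4): starts [1, 17, 21, 68, 121, 148] → cuts [5, 21, 25, 72, 125, 152]

Pooled cuts: [3, 5, 7, 21, 25, 27, 31, 49, 55, 62, 70, 72, 79, 85, 95, 101, 116, 125, 133, 140, 152, 154, 159, 164, 170, 178, 185]

Fragment lengths:
  [0,3): 3 bp
  [3,5): 2 bp
  [5,7): 2 bp
  [7,21): 14 bp
  [21,25): 4 bp
  [25,27): 2 bp
  [27,31): 4 bp
  [31,49): 18 bp
  [49,55): 6 bp
  [55,62): 7 bp
  [62,70): 8 bp
  [70,72): 2 bp
  [72,79): 7 bp
  [79,85): 6 bp
  [85,95): 10 bp
  [95,101): 6 bp
  [101,116): 15 bp
  [116,125): 9 bp
  [125,133): 8 bp
  [133,140): 7 bp
  [140,152): 12 bp
  [152,154): 2 bp
  [154,159): 5 bp
  [159,164): 5 bp
  [164,170): 6 bp
  [170,178): 8 bp
  [178,185): 7 bp
  [185,197): 12 bp

[2,2,2,2,2,3,4,4,5,5,6,6,6,6,7,7,7,7,8,8,8,9,10,12,12,14,15,18]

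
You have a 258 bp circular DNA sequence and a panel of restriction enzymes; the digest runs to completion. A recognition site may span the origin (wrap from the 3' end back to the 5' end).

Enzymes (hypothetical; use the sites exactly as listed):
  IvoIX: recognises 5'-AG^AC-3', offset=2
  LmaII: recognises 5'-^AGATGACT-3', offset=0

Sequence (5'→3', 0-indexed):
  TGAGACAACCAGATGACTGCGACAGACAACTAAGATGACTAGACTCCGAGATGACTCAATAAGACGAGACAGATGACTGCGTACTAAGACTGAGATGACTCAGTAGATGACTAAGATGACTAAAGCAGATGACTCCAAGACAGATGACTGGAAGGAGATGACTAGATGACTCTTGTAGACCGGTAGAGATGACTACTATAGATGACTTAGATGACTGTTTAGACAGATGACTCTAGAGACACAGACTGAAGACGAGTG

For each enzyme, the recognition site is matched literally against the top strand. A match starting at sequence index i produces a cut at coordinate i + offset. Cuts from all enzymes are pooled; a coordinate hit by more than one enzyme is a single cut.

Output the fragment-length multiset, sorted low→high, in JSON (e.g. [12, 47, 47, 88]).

Scan for sites:
  IvoIX (AGAC, off=2): starts [2, 23, 40, 61, 66, 86, 137, 176, 220, 236, 242, 249] → cuts [4, 25, 42, 63, 68, 88, 139, 178, 222, 238, 244, 251]
  LmaII (AGATGACT, off=0): starts [10, 32, 48, 70, 92, 104, 113, 126, 141, 155, 163, 186, 199, 208, 224] → cuts [10, 32, 48, 70, 92, 104, 113, 126, 141, 155, 163, 186, 199, 208, 224]

All cut coordinates (distinct, sorted): [4, 10, 25, 32, 42, 48, 63, 68, 70, 88, 92, 104, 113, 126, 139, 141, 155, 163, 178, 186, 199, 208, 222, 224, 238, 244, 251]

Fragments:
  4→10: 6 bp
  10→25: 15 bp
  25→32: 7 bp
  32→42: 10 bp
  42→48: 6 bp
  48→63: 15 bp
  63→68: 5 bp
  68→70: 2 bp
  70→88: 18 bp
  88→92: 4 bp
  92→104: 12 bp
  104→113: 9 bp
  113→126: 13 bp
  126→139: 13 bp
  139→141: 2 bp
  141→155: 14 bp
  155→163: 8 bp
  163→178: 15 bp
  178→186: 8 bp
  186→199: 13 bp
  199→208: 9 bp
  208→222: 14 bp
  222→224: 2 bp
  224→238: 14 bp
  238→244: 6 bp
  244→251: 7 bp
  251→4 (wrap): 258-251+4 = 11 bp

[2,2,2,4,5,6,6,6,7,7,8,8,9,9,10,11,12,13,13,13,14,14,14,15,15,15,18]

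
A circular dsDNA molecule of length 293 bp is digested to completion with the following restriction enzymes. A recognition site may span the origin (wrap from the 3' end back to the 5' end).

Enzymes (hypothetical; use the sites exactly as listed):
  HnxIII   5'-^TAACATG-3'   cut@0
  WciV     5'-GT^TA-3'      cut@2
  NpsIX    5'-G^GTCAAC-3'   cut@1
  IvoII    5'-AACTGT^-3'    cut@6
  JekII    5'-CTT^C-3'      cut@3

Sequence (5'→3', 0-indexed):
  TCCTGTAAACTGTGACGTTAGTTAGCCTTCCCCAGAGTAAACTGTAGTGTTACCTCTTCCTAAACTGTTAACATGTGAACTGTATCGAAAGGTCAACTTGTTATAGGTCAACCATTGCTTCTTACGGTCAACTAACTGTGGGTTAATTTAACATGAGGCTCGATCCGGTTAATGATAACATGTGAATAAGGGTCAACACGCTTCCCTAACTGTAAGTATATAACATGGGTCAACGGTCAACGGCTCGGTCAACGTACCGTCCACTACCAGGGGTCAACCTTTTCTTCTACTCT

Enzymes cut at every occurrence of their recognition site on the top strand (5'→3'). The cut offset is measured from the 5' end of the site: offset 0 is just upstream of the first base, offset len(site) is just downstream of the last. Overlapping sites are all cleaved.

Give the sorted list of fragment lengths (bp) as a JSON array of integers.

[4,4,5,5,5,5,6,6,7,7,7,8,8,8,8,10,10,10,12,12,12,13,14,14,15,16,16,21,25]

Per-enzyme occurrences:
  HnxIII TAACATG/0: at [68, 148, 175, 220] ⇒ [68, 148, 175, 220]
  WciV GTTA/2: at [16, 20, 48, 66, 99, 141, 167] ⇒ [18, 22, 50, 68, 101, 143, 169]
  NpsIX GGTCAAC/1: at [90, 105, 125, 190, 227, 234, 246, 271] ⇒ [91, 106, 126, 191, 228, 235, 247, 272]
  IvoII AACTGT/6: at [7, 39, 62, 77, 133, 207] ⇒ [13, 45, 68, 83, 139, 213]
  JekII CTTC/3: at [26, 55, 117, 200, 283, 291] ⇒ [1, 29, 58, 120, 203, 286]

All cut coordinates (distinct, sorted): [1, 13, 18, 22, 29, 45, 50, 58, 68, 83, 91, 101, 106, 120, 126, 139, 143, 148, 169, 175, 191, 203, 213, 220, 228, 235, 247, 272, 286]

Fragment lengths:
  1→13: 12 bp
  13→18: 5 bp
  18→22: 4 bp
  22→29: 7 bp
  29→45: 16 bp
  45→50: 5 bp
  50→58: 8 bp
  58→68: 10 bp
  68→83: 15 bp
  83→91: 8 bp
  91→101: 10 bp
  101→106: 5 bp
  106→120: 14 bp
  120→126: 6 bp
  126→139: 13 bp
  139→143: 4 bp
  143→148: 5 bp
  148→169: 21 bp
  169→175: 6 bp
  175→191: 16 bp
  191→203: 12 bp
  203→213: 10 bp
  213→220: 7 bp
  220→228: 8 bp
  228→235: 7 bp
  235→247: 12 bp
  247→272: 25 bp
  272→286: 14 bp
  286→1 (wrap): 293-286+1 = 8 bp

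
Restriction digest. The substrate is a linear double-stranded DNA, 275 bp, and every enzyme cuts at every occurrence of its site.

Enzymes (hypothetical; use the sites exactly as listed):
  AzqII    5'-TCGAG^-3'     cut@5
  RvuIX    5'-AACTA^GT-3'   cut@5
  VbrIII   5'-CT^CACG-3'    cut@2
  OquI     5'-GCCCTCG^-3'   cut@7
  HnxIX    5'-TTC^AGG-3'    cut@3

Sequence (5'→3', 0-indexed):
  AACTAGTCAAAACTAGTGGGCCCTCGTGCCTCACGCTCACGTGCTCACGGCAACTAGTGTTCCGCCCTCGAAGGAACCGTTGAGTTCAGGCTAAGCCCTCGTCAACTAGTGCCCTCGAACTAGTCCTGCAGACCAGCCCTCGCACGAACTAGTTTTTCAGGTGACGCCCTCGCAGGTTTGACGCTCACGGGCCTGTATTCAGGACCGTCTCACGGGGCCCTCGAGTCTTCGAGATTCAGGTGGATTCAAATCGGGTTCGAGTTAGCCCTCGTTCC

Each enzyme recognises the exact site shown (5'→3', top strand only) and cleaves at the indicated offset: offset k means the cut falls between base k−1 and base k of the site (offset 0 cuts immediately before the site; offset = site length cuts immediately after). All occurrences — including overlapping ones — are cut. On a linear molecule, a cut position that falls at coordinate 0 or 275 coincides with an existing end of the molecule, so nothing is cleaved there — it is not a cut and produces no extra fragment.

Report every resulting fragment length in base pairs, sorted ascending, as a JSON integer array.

Scan for sites:
  AzqII TCGAG/5: at [220, 228, 256] ⇒ [225, 233, 261]
  RvuIX AACTAGT/5: at [0, 10, 51, 103, 117, 146] ⇒ [5, 15, 56, 108, 122, 151]
  VbrIII CTCACG/2: at [29, 35, 43, 183, 208] ⇒ [31, 37, 45, 185, 210]
  OquI GCCCTCG/7: at [19, 63, 94, 110, 135, 165, 216, 264] ⇒ [26, 70, 101, 117, 142, 172, 223, 271]
  HnxIX TTCAGG/3: at [84, 155, 197, 234] ⇒ [87, 158, 200, 237]

All cut coordinates (distinct, sorted): [5, 15, 26, 31, 37, 45, 56, 70, 87, 101, 108, 117, 122, 142, 151, 158, 172, 185, 200, 210, 223, 225, 233, 237, 261, 271]

Fragments:
  [0,5): 5 bp
  [5,15): 10 bp
  [15,26): 11 bp
  [26,31): 5 bp
  [31,37): 6 bp
  [37,45): 8 bp
  [45,56): 11 bp
  [56,70): 14 bp
  [70,87): 17 bp
  [87,101): 14 bp
  [101,108): 7 bp
  [108,117): 9 bp
  [117,122): 5 bp
  [122,142): 20 bp
  [142,151): 9 bp
  [151,158): 7 bp
  [158,172): 14 bp
  [172,185): 13 bp
  [185,200): 15 bp
  [200,210): 10 bp
  [210,223): 13 bp
  [223,225): 2 bp
  [225,233): 8 bp
  [233,237): 4 bp
  [237,261): 24 bp
  [261,271): 10 bp
  [271,275): 4 bp

[2,4,4,5,5,5,6,7,7,8,8,9,9,10,10,10,11,11,13,13,14,14,14,15,17,20,24]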